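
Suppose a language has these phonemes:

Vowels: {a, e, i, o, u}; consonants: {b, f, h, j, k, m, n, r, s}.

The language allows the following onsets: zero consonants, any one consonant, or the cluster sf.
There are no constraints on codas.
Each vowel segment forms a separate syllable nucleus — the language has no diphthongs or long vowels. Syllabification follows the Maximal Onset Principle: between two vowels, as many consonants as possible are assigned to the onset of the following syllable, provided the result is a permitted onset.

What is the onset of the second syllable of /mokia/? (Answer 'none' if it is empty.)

k

Vowels present: o, i, a; each is a nucleus, giving 3 syllables.
Between /o/ (V1) and /i/ (V2): /k/ → onset of the next syllable (single consonants are always licit onsets).
Between /i/ (V2) and /a/ (V3): hiatus — the boundary sits between the two vowels.
So the parse is mo.ki.a.
Syllable 2 is /ki/: onset /k/, nucleus /i/, coda ∅.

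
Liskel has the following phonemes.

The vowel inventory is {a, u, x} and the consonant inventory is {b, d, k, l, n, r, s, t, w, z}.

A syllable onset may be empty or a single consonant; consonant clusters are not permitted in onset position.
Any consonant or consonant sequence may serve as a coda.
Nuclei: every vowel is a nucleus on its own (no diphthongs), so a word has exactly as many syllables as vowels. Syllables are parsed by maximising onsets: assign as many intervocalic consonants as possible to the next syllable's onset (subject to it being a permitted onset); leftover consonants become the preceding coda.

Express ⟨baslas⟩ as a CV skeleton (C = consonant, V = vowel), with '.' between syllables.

CVC.CVC

Vowels present: a, a; each is a nucleus, giving 2 syllables.
σ1/σ2 boundary: cluster /sl/ — the longest permitted-onset suffix is /l/; onset = /l/, preceding coda = /s/.
Putting it together: bas.las.
Mapping each syllable to C/V: /bas/ → CVC, /las/ → CVC.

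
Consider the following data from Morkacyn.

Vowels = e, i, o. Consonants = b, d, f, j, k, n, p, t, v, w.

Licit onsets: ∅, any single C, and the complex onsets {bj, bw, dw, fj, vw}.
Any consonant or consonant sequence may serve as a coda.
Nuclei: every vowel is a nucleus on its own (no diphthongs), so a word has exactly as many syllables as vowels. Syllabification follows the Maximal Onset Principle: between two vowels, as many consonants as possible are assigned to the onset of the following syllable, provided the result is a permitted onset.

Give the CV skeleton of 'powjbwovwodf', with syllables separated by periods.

CVCC.CCV.CCVCC

Vowels present: o, o, o; each is a nucleus, giving 3 syllables.
Between /o/ (V1) and /o/ (V2): /wjbw/ — longest licit onset from the right is /bw/, leaving /wj/ as coda.
Between /o/ (V2) and /o/ (V3): /vw/ — entire cluster is a permitted onset → onset /vw/, coda ∅.
So the parse is powj.bwo.vwodf.
Mapping each syllable to C/V: /powj/ → CVCC, /bwo/ → CCV, /vwodf/ → CCVCC.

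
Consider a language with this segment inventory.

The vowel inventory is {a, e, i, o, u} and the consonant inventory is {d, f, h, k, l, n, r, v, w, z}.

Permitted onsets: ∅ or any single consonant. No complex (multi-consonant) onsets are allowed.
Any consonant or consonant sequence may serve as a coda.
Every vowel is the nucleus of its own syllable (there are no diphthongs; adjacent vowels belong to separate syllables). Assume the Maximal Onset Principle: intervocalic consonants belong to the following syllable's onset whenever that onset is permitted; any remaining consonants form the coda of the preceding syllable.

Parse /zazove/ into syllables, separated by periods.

za.zo.ve

The vowels are a, o, e — 3 nuclei, so 3 syllables.
σ1/σ2 boundary: /z/ is a single consonant, so it becomes the next onset.
σ2/σ3 boundary: just /v/ — single C goes to the following onset.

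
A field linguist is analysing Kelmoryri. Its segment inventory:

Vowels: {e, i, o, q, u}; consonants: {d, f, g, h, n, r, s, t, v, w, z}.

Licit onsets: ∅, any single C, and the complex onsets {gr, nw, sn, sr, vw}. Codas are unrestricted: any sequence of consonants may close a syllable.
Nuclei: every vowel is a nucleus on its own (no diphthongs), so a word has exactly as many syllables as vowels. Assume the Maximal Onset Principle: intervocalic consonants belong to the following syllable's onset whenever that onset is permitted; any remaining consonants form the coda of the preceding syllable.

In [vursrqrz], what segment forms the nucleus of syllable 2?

Nuclei (vowels): u, q → 2 syllables.
The second nucleus (vowel 2 from the left) is /q/.

q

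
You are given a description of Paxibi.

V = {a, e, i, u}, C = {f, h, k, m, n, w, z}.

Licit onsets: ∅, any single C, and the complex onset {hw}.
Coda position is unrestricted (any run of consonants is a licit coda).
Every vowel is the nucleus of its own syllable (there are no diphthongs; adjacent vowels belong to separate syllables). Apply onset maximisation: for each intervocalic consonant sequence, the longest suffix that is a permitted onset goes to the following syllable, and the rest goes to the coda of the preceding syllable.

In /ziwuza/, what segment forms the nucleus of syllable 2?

u

Vowels present: i, u, a; each is a nucleus, giving 3 syllables.
The second nucleus (vowel 2 from the left) is /u/.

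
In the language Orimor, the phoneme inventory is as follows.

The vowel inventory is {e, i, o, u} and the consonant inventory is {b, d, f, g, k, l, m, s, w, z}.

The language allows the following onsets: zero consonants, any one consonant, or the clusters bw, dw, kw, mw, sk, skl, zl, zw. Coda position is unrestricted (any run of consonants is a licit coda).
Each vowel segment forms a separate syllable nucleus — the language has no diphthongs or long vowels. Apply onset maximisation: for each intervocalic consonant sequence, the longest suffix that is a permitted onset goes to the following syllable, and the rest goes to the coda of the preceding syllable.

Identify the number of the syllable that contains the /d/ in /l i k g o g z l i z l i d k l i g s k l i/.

4

Nuclei (vowels): i, o, i, i, i, i → 6 syllables.
Between /i/ (V1) and /o/ (V2): /kg/ splits as /k/ + /g/ (/g/ is the longest suffix that is a licit onset).
Between /o/ (V2) and /i/ (V3): /gzl/; trying suffixes from longest down, /zl/ is the first permitted one, so coda /g/ | onset /zl/.
Between /i/ (V3) and /i/ (V4): /zl/ is a licit onset in full, so it all attaches to the next syllable.
Between /i/ (V4) and /i/ (V5): /dkl/; trying suffixes from longest down, /l/ is the first permitted one, so coda /dk/ | onset /l/.
Between /i/ (V5) and /i/ (V6): /gskl/ splits as /g/ + /skl/ (/skl/ is the longest suffix that is a licit onset).
Syllabification: lik.gog.zli.zlidk.lig.skli.
The /d/ is in the coda of syllable 4 (/zlidk/).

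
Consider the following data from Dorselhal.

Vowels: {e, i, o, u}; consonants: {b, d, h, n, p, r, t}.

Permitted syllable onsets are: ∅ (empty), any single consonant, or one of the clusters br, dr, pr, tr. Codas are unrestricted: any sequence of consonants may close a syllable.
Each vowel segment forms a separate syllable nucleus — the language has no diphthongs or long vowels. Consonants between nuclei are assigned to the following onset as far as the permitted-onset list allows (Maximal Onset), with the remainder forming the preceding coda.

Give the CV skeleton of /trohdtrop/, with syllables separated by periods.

CCVCC.CCVC

Nuclei (vowels): o, o → 2 syllables.
σ1/σ2 boundary: /hdtr/ — longest licit onset from the right is /tr/, leaving /hd/ as coda.
Syllabification: trohd.trop.
Mapping each syllable to C/V: /trohd/ → CCVCC, /trop/ → CCVC.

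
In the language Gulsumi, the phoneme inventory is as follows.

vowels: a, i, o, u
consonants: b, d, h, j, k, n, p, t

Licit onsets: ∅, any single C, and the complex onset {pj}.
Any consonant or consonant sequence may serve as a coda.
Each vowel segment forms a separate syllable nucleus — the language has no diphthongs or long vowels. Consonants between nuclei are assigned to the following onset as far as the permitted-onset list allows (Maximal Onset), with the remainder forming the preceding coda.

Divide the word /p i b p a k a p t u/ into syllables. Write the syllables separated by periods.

The vowels are i, a, a, u — 4 nuclei, so 4 syllables.
Between /i/ (V1) and /a/ (V2): /bp/ splits as /b/ + /p/ (/p/ is the longest suffix that is a licit onset).
Between /a/ (V2) and /a/ (V3): just /k/ — single C goes to the following onset.
Between /a/ (V3) and /u/ (V4): /pt/; trying suffixes from longest down, /t/ is the first permitted one, so coda /p/ | onset /t/.

pib.pa.kap.tu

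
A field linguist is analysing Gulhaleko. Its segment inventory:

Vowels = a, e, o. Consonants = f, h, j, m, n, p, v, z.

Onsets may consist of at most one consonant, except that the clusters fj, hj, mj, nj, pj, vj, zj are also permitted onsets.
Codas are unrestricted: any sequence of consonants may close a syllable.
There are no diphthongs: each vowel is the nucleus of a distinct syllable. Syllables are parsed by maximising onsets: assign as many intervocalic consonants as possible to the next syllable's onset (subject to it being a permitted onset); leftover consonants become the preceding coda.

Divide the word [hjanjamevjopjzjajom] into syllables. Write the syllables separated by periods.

Nuclei (vowels): a, a, e, o, a, o → 6 syllables.
/a…a/ gap (V1→V2): /nj/ — entire cluster is a permitted onset → onset /nj/, coda ∅.
/a…e/ gap (V2→V3): /m/ → onset of the next syllable (single consonants are always licit onsets).
/e…o/ gap (V3→V4): /vj/ is a licit onset in full, so it all attaches to the next syllable.
/o…a/ gap (V4→V5): /pjzj/; trying suffixes from longest down, /zj/ is the first permitted one, so coda /pj/ | onset /zj/.
/a…o/ gap (V5→V6): /j/ → onset of the next syllable (single consonants are always licit onsets).

hja.nja.me.vjopj.zja.jom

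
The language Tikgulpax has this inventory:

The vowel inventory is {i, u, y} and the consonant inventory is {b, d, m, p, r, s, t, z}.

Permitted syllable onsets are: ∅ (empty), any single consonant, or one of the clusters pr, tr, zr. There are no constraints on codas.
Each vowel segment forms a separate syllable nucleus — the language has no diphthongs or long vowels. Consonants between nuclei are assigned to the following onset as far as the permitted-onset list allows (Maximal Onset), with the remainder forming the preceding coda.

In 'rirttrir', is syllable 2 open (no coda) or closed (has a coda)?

closed

The vowels are i, i — 2 nuclei, so 2 syllables.
σ1/σ2 boundary: /rttr/ — longest licit onset from the right is /tr/, leaving /rt/ as coda.
Syllabification: rirt.trir.
Syllable 2 is /trir/ with coda /r/, so it is closed.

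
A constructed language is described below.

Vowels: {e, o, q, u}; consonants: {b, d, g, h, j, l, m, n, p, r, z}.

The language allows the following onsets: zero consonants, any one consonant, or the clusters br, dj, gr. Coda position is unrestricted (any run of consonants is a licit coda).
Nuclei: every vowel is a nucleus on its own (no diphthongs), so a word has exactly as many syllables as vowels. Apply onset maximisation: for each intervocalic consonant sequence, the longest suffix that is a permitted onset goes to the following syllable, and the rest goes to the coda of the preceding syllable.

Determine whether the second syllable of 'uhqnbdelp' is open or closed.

closed

Nuclei (vowels): u, q, e → 3 syllables.
V1 /u/ – V2 /q/: just /h/ — single C goes to the following onset.
V2 /q/ – V3 /e/: /nbd/; trying suffixes from longest down, /d/ is the first permitted one, so coda /nb/ | onset /d/.
So the parse is u.hqnb.delp.
Syllable 2 is /hqnb/ with coda /nb/, so it is closed.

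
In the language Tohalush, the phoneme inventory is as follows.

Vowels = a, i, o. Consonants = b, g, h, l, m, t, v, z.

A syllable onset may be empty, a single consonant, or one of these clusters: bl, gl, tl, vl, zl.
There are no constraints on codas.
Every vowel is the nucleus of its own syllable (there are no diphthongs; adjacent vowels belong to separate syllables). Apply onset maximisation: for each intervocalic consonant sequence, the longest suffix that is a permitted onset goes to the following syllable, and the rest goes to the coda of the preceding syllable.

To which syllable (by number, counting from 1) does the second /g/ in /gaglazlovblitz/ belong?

Vowels present: a, a, o, i; each is a nucleus, giving 4 syllables.
/a…a/ gap (V1→V2): cluster /gl/ — /gl/ is itself a permitted onset, so the whole cluster goes right; preceding coda = ∅.
/a…o/ gap (V2→V3): /zl/ is a licit onset in full, so it all attaches to the next syllable.
/o…i/ gap (V3→V4): cluster /vbl/ — the longest permitted-onset suffix is /bl/; onset = /bl/, preceding coda = /v/.
So the parse is ga.gla.zlov.blitz.
The second /g/ is in the onset of syllable 2 (/gla/).

2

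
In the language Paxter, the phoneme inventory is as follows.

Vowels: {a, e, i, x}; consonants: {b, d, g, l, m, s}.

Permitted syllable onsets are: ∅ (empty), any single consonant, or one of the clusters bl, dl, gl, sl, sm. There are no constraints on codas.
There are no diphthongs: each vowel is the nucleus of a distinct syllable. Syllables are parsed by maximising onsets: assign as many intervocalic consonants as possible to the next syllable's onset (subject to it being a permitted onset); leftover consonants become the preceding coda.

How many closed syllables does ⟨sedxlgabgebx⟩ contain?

2

Nuclei (vowels): e, x, a, e, x → 5 syllables.
V1 /e/ – V2 /x/: /d/ is a single consonant, so it becomes the next onset.
V2 /x/ – V3 /a/: /lg/ splits as /l/ + /g/ (/g/ is the longest suffix that is a licit onset).
V3 /a/ – V4 /e/: cluster /bg/ — the longest permitted-onset suffix is /g/; onset = /g/, preceding coda = /b/.
V4 /e/ – V5 /x/: just /b/ — single C goes to the following onset.
Putting it together: se.dxl.gab.ge.bx.
Classifying each syllable: /se/ (open), /dxl/ (closed), /gab/ (closed), /ge/ (open), /bx/ (open).
Closed syllables: 2.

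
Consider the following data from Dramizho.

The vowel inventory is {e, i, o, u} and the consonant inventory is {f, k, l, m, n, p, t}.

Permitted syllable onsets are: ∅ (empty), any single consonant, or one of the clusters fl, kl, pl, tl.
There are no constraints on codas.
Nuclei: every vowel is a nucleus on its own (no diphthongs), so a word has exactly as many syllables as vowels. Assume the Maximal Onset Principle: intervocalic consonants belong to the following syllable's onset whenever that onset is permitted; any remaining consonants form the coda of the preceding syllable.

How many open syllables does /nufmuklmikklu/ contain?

Nuclei (vowels): u, u, i, u → 4 syllables.
/u…u/ gap (V1→V2): /fm/; trying suffixes from longest down, /m/ is the first permitted one, so coda /f/ | onset /m/.
/u…i/ gap (V2→V3): /klm/; trying suffixes from longest down, /m/ is the first permitted one, so coda /kl/ | onset /m/.
/i…u/ gap (V3→V4): /kkl/ — longest licit onset from the right is /kl/, leaving /k/ as coda.
Result: nuf.mukl.mik.klu.
Classifying each syllable: /nuf/ (closed), /mukl/ (closed), /mik/ (closed), /klu/ (open).
Open syllables: 1.

1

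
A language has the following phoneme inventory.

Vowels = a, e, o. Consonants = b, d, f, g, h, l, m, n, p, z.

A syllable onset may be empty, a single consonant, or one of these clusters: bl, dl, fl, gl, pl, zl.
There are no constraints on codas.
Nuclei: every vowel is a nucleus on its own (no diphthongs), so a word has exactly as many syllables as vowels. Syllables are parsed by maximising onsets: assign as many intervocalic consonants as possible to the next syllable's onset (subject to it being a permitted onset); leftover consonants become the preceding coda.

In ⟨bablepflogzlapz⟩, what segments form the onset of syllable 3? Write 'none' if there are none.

fl

The vowels are a, e, o, a — 4 nuclei, so 4 syllables.
σ1/σ2 boundary: /bl/ is a licit onset in full, so it all attaches to the next syllable.
σ2/σ3 boundary: cluster /pfl/ — the longest permitted-onset suffix is /fl/; onset = /fl/, preceding coda = /p/.
σ3/σ4 boundary: /gzl/ splits as /g/ + /zl/ (/zl/ is the longest suffix that is a licit onset).
Syllabification: ba.blep.flog.zlapz.
Syllable 3 is /flog/: onset /fl/, nucleus /o/, coda /g/.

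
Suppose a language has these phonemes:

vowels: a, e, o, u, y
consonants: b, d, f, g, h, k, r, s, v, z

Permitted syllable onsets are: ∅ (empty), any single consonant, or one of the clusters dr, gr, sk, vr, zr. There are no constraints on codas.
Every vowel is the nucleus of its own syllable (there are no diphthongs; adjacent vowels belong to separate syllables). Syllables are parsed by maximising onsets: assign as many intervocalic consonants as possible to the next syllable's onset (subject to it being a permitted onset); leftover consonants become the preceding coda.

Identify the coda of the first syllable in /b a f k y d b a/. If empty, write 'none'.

The vowels are a, y, a — 3 nuclei, so 3 syllables.
V1 /a/ – V2 /y/: /fk/; trying suffixes from longest down, /k/ is the first permitted one, so coda /f/ | onset /k/.
V2 /y/ – V3 /a/: /db/; trying suffixes from longest down, /b/ is the first permitted one, so coda /d/ | onset /b/.
So the parse is baf.kyd.ba.
Syllable 1 is /baf/: onset /b/, nucleus /a/, coda /f/.

f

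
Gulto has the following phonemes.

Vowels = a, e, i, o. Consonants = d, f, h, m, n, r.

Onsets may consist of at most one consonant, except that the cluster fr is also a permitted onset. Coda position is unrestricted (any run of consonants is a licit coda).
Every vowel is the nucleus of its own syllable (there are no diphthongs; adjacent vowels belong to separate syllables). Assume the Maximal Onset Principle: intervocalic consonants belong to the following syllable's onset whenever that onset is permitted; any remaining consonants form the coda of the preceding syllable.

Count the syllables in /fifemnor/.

Nuclei (vowels): i, e, o → 3 syllables.

3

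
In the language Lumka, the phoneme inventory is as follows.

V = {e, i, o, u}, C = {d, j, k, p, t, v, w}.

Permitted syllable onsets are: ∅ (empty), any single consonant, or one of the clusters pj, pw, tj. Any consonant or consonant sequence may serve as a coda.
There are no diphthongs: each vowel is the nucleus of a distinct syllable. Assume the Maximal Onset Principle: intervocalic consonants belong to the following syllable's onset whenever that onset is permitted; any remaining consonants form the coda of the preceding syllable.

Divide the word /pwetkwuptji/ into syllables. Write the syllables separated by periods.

pwetk.wup.tji

The vowels are e, u, i — 3 nuclei, so 3 syllables.
σ1/σ2 boundary: cluster /tkw/ — the longest permitted-onset suffix is /w/; onset = /w/, preceding coda = /tk/.
σ2/σ3 boundary: cluster /ptj/ — the longest permitted-onset suffix is /tj/; onset = /tj/, preceding coda = /p/.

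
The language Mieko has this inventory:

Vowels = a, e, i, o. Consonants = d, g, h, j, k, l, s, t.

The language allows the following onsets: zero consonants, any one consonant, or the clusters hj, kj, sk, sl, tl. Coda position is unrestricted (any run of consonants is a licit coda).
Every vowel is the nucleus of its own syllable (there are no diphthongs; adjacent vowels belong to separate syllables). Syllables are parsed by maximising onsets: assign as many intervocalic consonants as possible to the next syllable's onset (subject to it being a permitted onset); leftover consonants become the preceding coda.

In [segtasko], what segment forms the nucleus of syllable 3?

o

The vowels are e, a, o — 3 nuclei, so 3 syllables.
The third nucleus (vowel 3 from the left) is /o/.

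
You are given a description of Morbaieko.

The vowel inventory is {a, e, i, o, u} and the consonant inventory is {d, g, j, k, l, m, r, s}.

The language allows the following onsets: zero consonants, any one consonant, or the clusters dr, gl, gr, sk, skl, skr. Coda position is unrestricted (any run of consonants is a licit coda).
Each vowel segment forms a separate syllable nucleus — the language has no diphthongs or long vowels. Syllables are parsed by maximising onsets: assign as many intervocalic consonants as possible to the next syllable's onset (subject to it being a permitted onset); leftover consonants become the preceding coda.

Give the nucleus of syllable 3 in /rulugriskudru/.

i

Vowels present: u, u, i, u, u; each is a nucleus, giving 5 syllables.
The third nucleus (vowel 3 from the left) is /i/.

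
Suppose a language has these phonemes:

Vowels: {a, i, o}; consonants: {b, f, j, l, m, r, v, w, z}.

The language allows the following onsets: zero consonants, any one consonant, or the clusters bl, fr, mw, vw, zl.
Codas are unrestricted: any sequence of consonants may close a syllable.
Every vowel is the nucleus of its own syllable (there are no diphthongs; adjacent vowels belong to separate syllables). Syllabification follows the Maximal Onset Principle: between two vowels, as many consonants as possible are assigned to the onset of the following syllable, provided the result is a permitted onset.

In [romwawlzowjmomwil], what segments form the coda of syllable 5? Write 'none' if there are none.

Vowels present: o, a, o, o, i; each is a nucleus, giving 5 syllables.
V1 /o/ – V2 /a/: cluster /mw/ — /mw/ is itself a permitted onset, so the whole cluster goes right; preceding coda = ∅.
V2 /a/ – V3 /o/: /wlz/; trying suffixes from longest down, /z/ is the first permitted one, so coda /wl/ | onset /z/.
V3 /o/ – V4 /o/: /wjm/ — longest licit onset from the right is /m/, leaving /wj/ as coda.
V4 /o/ – V5 /i/: /mw/ is a licit onset in full, so it all attaches to the next syllable.
Putting it together: ro.mwawl.zowj.mo.mwil.
Syllable 5 is /mwil/: onset /mw/, nucleus /i/, coda /l/.

l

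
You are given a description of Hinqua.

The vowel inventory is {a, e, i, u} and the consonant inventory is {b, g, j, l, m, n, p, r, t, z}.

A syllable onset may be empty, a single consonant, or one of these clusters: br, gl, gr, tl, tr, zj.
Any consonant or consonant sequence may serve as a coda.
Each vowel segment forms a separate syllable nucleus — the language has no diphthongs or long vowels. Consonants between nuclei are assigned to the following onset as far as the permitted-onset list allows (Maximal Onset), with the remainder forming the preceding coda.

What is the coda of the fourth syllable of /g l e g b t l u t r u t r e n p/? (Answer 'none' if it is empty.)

np

Vowels present: e, u, u, e; each is a nucleus, giving 4 syllables.
σ1/σ2 boundary: /gbtl/ — longest licit onset from the right is /tl/, leaving /gb/ as coda.
σ2/σ3 boundary: /tr/ — entire cluster is a permitted onset → onset /tr/, coda ∅.
σ3/σ4 boundary: /tr/ — entire cluster is a permitted onset → onset /tr/, coda ∅.
Result: glegb.tlu.tru.trenp.
Syllable 4 is /trenp/: onset /tr/, nucleus /e/, coda /np/.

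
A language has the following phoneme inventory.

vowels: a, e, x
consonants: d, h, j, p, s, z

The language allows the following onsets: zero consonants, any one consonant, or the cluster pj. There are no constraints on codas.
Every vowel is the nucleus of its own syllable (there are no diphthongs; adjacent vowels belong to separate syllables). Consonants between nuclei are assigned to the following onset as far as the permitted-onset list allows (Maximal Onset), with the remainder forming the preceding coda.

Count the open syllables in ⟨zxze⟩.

Vowels present: x, e; each is a nucleus, giving 2 syllables.
/x…e/ gap (V1→V2): just /z/ — single C goes to the following onset.
So the parse is zx.ze.
Classifying each syllable: /zx/ (open), /ze/ (open).
Open syllables: 2.

2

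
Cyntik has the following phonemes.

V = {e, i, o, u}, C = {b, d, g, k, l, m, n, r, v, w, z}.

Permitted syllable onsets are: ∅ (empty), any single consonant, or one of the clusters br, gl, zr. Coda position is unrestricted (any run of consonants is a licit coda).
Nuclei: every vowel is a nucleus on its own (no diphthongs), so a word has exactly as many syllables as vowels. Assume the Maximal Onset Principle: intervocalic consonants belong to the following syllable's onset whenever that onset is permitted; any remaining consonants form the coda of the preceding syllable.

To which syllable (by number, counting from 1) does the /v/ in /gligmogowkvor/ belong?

Vowels present: i, o, o, o; each is a nucleus, giving 4 syllables.
σ1/σ2 boundary: /gm/; trying suffixes from longest down, /m/ is the first permitted one, so coda /g/ | onset /m/.
σ2/σ3 boundary: /g/ → onset of the next syllable (single consonants are always licit onsets).
σ3/σ4 boundary: /wkv/; trying suffixes from longest down, /v/ is the first permitted one, so coda /wk/ | onset /v/.
Result: glig.mo.gowk.vor.
The /v/ is in the onset of syllable 4 (/vor/).

4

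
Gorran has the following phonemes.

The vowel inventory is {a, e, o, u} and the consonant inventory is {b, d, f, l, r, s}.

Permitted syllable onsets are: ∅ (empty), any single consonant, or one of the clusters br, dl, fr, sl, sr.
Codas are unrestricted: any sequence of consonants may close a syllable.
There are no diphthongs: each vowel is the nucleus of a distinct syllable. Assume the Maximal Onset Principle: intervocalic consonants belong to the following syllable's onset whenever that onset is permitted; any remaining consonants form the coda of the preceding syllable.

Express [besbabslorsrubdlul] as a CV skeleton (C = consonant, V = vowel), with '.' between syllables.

CVC.CVC.CCVC.CCVC.CCVC

Nuclei (vowels): e, a, o, u, u → 5 syllables.
V1 /e/ – V2 /a/: cluster /sb/ — the longest permitted-onset suffix is /b/; onset = /b/, preceding coda = /s/.
V2 /a/ – V3 /o/: /bsl/; trying suffixes from longest down, /sl/ is the first permitted one, so coda /b/ | onset /sl/.
V3 /o/ – V4 /u/: /rsr/ — longest licit onset from the right is /sr/, leaving /r/ as coda.
V4 /u/ – V5 /u/: /bdl/ splits as /b/ + /dl/ (/dl/ is the longest suffix that is a licit onset).
Syllabification: bes.bab.slor.srub.dlul.
Mapping each syllable to C/V: /bes/ → CVC, /bab/ → CVC, /slor/ → CCVC, /srub/ → CCVC, /dlul/ → CCVC.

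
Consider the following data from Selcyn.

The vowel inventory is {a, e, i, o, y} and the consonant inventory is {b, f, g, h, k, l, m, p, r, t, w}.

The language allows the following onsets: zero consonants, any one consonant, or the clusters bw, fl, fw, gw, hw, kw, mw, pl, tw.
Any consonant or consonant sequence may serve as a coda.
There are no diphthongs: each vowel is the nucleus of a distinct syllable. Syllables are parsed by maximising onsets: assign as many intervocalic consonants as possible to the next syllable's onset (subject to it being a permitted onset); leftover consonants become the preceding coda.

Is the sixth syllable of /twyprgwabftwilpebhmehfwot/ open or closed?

closed

The vowels are y, a, i, e, e, o — 6 nuclei, so 6 syllables.
V1 /y/ – V2 /a/: /prgw/ — longest licit onset from the right is /gw/, leaving /pr/ as coda.
V2 /a/ – V3 /i/: cluster /bftw/ — the longest permitted-onset suffix is /tw/; onset = /tw/, preceding coda = /bf/.
V3 /i/ – V4 /e/: /lp/ splits as /l/ + /p/ (/p/ is the longest suffix that is a licit onset).
V4 /e/ – V5 /e/: cluster /bhm/ — the longest permitted-onset suffix is /m/; onset = /m/, preceding coda = /bh/.
V5 /e/ – V6 /o/: /hfw/; trying suffixes from longest down, /fw/ is the first permitted one, so coda /h/ | onset /fw/.
Syllabification: twypr.gwabf.twil.pebh.meh.fwot.
Syllable 6 is /fwot/ with coda /t/, so it is closed.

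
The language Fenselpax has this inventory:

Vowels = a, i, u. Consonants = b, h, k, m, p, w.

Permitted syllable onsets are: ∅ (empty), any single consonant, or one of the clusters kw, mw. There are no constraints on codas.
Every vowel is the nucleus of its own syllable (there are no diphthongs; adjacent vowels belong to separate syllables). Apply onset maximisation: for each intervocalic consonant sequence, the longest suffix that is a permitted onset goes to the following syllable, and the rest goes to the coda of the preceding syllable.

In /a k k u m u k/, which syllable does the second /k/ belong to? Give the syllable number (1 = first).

2

Vowels present: a, u, u; each is a nucleus, giving 3 syllables.
V1 /a/ – V2 /u/: /kk/ — longest licit onset from the right is /k/, leaving /k/ as coda.
V2 /u/ – V3 /u/: /m/ → onset of the next syllable (single consonants are always licit onsets).
Result: ak.ku.muk.
The second /k/ is in the onset of syllable 2 (/ku/).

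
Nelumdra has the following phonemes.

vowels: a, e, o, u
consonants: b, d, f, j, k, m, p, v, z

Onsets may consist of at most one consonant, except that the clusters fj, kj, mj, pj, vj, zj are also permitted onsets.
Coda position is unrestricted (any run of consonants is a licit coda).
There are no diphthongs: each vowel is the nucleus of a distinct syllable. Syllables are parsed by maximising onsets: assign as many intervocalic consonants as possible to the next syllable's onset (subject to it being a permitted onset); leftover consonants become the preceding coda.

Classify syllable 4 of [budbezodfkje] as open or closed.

The vowels are u, e, o, e — 4 nuclei, so 4 syllables.
Between /u/ (V1) and /e/ (V2): /db/; trying suffixes from longest down, /b/ is the first permitted one, so coda /d/ | onset /b/.
Between /e/ (V2) and /o/ (V3): /z/ → onset of the next syllable (single consonants are always licit onsets).
Between /o/ (V3) and /e/ (V4): /dfkj/ — longest licit onset from the right is /kj/, leaving /df/ as coda.
Syllabification: bud.be.zodf.kje.
Syllable 4 is /kje/; it ends in its nucleus with no coda, so it is open.

open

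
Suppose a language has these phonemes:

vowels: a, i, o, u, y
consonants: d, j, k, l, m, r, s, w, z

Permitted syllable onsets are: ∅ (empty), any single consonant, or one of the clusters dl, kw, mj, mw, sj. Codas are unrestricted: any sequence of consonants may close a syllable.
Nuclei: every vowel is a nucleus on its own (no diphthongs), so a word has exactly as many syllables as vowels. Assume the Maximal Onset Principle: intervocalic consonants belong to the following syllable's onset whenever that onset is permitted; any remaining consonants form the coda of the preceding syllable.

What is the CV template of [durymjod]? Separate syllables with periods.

CV.CV.CCVC

Vowels present: u, y, o; each is a nucleus, giving 3 syllables.
/u…y/ gap (V1→V2): /r/ is a single consonant, so it becomes the next onset.
/y…o/ gap (V2→V3): cluster /mj/ — /mj/ is itself a permitted onset, so the whole cluster goes right; preceding coda = ∅.
Result: du.ry.mjod.
Mapping each syllable to C/V: /du/ → CV, /ry/ → CV, /mjod/ → CCVC.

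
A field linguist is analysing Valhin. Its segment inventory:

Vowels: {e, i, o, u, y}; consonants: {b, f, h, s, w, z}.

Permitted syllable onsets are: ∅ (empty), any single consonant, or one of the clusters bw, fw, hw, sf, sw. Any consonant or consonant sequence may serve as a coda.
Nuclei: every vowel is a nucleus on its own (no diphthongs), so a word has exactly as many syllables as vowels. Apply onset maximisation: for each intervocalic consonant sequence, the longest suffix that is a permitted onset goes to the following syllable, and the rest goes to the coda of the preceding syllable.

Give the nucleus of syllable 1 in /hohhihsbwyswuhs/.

o

Vowels present: o, i, y, u; each is a nucleus, giving 4 syllables.
The first nucleus (vowel 1 from the left) is /o/.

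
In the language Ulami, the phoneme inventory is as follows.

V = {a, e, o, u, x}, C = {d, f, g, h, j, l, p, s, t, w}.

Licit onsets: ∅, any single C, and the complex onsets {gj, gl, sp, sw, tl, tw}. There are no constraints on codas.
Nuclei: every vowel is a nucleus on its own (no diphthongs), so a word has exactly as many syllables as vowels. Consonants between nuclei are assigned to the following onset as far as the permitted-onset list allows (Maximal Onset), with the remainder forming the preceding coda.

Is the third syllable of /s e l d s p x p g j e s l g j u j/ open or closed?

Vowels present: e, x, e, u; each is a nucleus, giving 4 syllables.
/e…x/ gap (V1→V2): /ldsp/ splits as /ld/ + /sp/ (/sp/ is the longest suffix that is a licit onset).
/x…e/ gap (V2→V3): cluster /pgj/ — the longest permitted-onset suffix is /gj/; onset = /gj/, preceding coda = /p/.
/e…u/ gap (V3→V4): cluster /slgj/ — the longest permitted-onset suffix is /gj/; onset = /gj/, preceding coda = /sl/.
So the parse is seld.spxp.gjesl.gjuj.
Syllable 3 is /gjesl/ with coda /sl/, so it is closed.

closed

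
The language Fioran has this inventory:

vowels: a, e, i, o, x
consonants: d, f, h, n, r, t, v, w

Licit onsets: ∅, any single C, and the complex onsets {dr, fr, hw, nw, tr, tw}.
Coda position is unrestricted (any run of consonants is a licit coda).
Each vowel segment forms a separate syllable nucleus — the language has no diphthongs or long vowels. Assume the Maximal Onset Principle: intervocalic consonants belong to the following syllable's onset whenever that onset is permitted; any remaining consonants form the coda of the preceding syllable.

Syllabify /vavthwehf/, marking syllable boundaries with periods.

The vowels are a, e — 2 nuclei, so 2 syllables.
V1 /a/ – V2 /e/: cluster /vthw/ — the longest permitted-onset suffix is /hw/; onset = /hw/, preceding coda = /vt/.

vavt.hwehf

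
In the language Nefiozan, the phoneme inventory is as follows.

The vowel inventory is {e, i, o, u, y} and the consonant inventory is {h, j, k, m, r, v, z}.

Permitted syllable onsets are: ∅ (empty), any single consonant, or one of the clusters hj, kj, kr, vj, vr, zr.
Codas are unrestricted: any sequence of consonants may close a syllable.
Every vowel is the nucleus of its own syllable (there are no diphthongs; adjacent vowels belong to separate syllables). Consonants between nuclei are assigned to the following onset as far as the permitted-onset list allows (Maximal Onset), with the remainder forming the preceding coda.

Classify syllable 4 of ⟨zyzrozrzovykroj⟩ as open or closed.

open

Vowels present: y, o, o, y, o; each is a nucleus, giving 5 syllables.
V1 /y/ – V2 /o/: /zr/ is a licit onset in full, so it all attaches to the next syllable.
V2 /o/ – V3 /o/: /zrz/; trying suffixes from longest down, /z/ is the first permitted one, so coda /zr/ | onset /z/.
V3 /o/ – V4 /y/: /v/ is a single consonant, so it becomes the next onset.
V4 /y/ – V5 /o/: /kr/ is a licit onset in full, so it all attaches to the next syllable.
So the parse is zy.zrozr.zo.vy.kroj.
Syllable 4 is /vy/; it ends in its nucleus with no coda, so it is open.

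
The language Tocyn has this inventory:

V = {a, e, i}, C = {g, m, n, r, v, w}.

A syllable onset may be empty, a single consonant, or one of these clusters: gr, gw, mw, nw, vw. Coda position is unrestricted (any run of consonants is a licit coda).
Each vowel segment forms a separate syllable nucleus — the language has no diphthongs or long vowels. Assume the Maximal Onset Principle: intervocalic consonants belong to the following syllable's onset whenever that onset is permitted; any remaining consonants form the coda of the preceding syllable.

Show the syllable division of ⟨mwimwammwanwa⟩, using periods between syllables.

mwi.mwam.mwa.nwa

Nuclei (vowels): i, a, a, a → 4 syllables.
V1 /i/ – V2 /a/: cluster /mw/ — /mw/ is itself a permitted onset, so the whole cluster goes right; preceding coda = ∅.
V2 /a/ – V3 /a/: /mmw/ — longest licit onset from the right is /mw/, leaving /m/ as coda.
V3 /a/ – V4 /a/: cluster /nw/ — /nw/ is itself a permitted onset, so the whole cluster goes right; preceding coda = ∅.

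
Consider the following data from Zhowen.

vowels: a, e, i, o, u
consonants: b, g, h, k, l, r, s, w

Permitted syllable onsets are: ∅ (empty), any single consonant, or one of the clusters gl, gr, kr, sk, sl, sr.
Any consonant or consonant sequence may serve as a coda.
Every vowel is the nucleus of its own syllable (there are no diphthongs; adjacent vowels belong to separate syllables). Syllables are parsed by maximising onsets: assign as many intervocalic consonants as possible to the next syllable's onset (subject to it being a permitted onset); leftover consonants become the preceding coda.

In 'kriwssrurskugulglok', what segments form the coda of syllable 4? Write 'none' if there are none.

l

Nuclei (vowels): i, u, u, u, o → 5 syllables.
Between /i/ (V1) and /u/ (V2): /wssr/ splits as /ws/ + /sr/ (/sr/ is the longest suffix that is a licit onset).
Between /u/ (V2) and /u/ (V3): /rsk/ splits as /r/ + /sk/ (/sk/ is the longest suffix that is a licit onset).
Between /u/ (V3) and /u/ (V4): /g/ is a single consonant, so it becomes the next onset.
Between /u/ (V4) and /o/ (V5): cluster /lgl/ — the longest permitted-onset suffix is /gl/; onset = /gl/, preceding coda = /l/.
Result: kriws.srur.sku.gul.glok.
Syllable 4 is /gul/: onset /g/, nucleus /u/, coda /l/.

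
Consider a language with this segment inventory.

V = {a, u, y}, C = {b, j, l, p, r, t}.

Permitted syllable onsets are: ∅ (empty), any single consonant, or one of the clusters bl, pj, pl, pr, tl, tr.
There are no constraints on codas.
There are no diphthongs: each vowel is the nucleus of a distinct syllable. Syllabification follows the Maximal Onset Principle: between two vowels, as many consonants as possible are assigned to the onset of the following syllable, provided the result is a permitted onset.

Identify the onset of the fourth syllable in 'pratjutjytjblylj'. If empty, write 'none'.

Vowels present: a, u, y, y; each is a nucleus, giving 4 syllables.
σ1/σ2 boundary: /tj/; trying suffixes from longest down, /j/ is the first permitted one, so coda /t/ | onset /j/.
σ2/σ3 boundary: /tj/; trying suffixes from longest down, /j/ is the first permitted one, so coda /t/ | onset /j/.
σ3/σ4 boundary: /tjbl/ — longest licit onset from the right is /bl/, leaving /tj/ as coda.
Putting it together: prat.jut.jytj.blylj.
Syllable 4 is /blylj/: onset /bl/, nucleus /y/, coda /lj/.

bl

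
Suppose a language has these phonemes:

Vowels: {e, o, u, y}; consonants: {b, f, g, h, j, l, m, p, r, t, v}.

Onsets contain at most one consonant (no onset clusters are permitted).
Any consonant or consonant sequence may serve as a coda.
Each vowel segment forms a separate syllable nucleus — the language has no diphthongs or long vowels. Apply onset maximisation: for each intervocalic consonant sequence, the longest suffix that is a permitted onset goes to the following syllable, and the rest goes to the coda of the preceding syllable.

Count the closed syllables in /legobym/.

The vowels are e, o, y — 3 nuclei, so 3 syllables.
σ1/σ2 boundary: just /g/ — single C goes to the following onset.
σ2/σ3 boundary: just /b/ — single C goes to the following onset.
So the parse is le.go.bym.
Classifying each syllable: /le/ (open), /go/ (open), /bym/ (closed).
Closed syllables: 1.

1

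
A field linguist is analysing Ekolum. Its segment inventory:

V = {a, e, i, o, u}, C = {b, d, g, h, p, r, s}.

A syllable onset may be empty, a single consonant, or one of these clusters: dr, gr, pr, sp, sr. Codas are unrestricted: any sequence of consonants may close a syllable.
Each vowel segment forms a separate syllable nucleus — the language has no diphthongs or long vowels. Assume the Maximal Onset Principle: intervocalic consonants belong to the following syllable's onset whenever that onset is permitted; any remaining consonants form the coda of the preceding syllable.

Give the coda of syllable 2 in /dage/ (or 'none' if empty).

Vowels present: a, e; each is a nucleus, giving 2 syllables.
/a…e/ gap (V1→V2): /g/ → onset of the next syllable (single consonants are always licit onsets).
So the parse is da.ge.
Syllable 2 is /ge/: onset /g/, nucleus /e/, coda ∅.

none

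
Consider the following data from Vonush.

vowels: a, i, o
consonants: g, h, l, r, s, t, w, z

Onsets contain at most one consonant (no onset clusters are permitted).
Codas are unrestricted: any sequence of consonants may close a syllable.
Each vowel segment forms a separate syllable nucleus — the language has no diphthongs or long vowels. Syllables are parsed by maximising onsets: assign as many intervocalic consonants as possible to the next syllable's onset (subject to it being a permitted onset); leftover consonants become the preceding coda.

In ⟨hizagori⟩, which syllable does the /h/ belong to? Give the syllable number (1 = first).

1

The vowels are i, a, o, i — 4 nuclei, so 4 syllables.
/i…a/ gap (V1→V2): /z/ → onset of the next syllable (single consonants are always licit onsets).
/a…o/ gap (V2→V3): just /g/ — single C goes to the following onset.
/o…i/ gap (V3→V4): /r/ is a single consonant, so it becomes the next onset.
Putting it together: hi.za.go.ri.
The /h/ is in the onset of syllable 1 (/hi/).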